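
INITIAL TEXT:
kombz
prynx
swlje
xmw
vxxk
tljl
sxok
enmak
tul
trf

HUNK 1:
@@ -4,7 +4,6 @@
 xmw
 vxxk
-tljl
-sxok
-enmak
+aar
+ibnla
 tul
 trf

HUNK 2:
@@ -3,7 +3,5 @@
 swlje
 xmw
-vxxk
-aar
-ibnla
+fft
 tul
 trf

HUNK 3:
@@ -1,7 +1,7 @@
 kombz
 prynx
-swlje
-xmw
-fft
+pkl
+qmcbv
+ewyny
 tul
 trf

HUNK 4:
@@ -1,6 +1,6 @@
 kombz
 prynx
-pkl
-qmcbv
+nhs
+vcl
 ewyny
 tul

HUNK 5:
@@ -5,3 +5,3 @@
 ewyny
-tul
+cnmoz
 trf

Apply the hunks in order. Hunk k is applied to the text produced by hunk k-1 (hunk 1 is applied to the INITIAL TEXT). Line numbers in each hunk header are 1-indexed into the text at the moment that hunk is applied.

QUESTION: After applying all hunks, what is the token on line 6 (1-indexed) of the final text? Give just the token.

Hunk 1: at line 4 remove [tljl,sxok,enmak] add [aar,ibnla] -> 9 lines: kombz prynx swlje xmw vxxk aar ibnla tul trf
Hunk 2: at line 3 remove [vxxk,aar,ibnla] add [fft] -> 7 lines: kombz prynx swlje xmw fft tul trf
Hunk 3: at line 1 remove [swlje,xmw,fft] add [pkl,qmcbv,ewyny] -> 7 lines: kombz prynx pkl qmcbv ewyny tul trf
Hunk 4: at line 1 remove [pkl,qmcbv] add [nhs,vcl] -> 7 lines: kombz prynx nhs vcl ewyny tul trf
Hunk 5: at line 5 remove [tul] add [cnmoz] -> 7 lines: kombz prynx nhs vcl ewyny cnmoz trf
Final line 6: cnmoz

Answer: cnmoz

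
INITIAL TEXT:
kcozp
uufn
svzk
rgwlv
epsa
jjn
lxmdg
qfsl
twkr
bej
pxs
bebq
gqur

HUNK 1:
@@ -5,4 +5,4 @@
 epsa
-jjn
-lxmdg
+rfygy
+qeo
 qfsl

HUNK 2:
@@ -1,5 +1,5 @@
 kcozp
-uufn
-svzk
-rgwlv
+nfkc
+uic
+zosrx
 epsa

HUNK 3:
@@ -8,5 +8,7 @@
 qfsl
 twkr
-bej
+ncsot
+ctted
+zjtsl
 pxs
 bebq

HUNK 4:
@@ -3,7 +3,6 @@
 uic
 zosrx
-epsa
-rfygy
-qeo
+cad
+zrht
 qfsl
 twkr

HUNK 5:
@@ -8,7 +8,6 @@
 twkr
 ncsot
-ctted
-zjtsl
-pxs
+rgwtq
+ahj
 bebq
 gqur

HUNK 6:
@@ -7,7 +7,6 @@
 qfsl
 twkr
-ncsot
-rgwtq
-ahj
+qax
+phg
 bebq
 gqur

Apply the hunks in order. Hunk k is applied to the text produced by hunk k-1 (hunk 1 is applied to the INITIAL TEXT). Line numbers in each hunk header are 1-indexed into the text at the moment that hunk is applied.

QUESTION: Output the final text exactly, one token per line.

Hunk 1: at line 5 remove [jjn,lxmdg] add [rfygy,qeo] -> 13 lines: kcozp uufn svzk rgwlv epsa rfygy qeo qfsl twkr bej pxs bebq gqur
Hunk 2: at line 1 remove [uufn,svzk,rgwlv] add [nfkc,uic,zosrx] -> 13 lines: kcozp nfkc uic zosrx epsa rfygy qeo qfsl twkr bej pxs bebq gqur
Hunk 3: at line 8 remove [bej] add [ncsot,ctted,zjtsl] -> 15 lines: kcozp nfkc uic zosrx epsa rfygy qeo qfsl twkr ncsot ctted zjtsl pxs bebq gqur
Hunk 4: at line 3 remove [epsa,rfygy,qeo] add [cad,zrht] -> 14 lines: kcozp nfkc uic zosrx cad zrht qfsl twkr ncsot ctted zjtsl pxs bebq gqur
Hunk 5: at line 8 remove [ctted,zjtsl,pxs] add [rgwtq,ahj] -> 13 lines: kcozp nfkc uic zosrx cad zrht qfsl twkr ncsot rgwtq ahj bebq gqur
Hunk 6: at line 7 remove [ncsot,rgwtq,ahj] add [qax,phg] -> 12 lines: kcozp nfkc uic zosrx cad zrht qfsl twkr qax phg bebq gqur

Answer: kcozp
nfkc
uic
zosrx
cad
zrht
qfsl
twkr
qax
phg
bebq
gqur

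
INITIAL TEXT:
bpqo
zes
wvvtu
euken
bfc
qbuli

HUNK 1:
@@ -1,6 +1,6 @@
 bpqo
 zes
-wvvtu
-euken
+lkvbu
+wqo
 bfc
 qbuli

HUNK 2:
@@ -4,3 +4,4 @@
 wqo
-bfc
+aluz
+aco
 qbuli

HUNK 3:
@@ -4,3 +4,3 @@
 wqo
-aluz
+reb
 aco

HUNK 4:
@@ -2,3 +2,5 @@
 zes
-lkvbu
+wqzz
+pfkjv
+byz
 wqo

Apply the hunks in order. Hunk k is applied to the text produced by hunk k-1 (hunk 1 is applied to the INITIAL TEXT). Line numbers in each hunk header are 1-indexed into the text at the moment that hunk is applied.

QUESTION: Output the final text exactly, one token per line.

Answer: bpqo
zes
wqzz
pfkjv
byz
wqo
reb
aco
qbuli

Derivation:
Hunk 1: at line 1 remove [wvvtu,euken] add [lkvbu,wqo] -> 6 lines: bpqo zes lkvbu wqo bfc qbuli
Hunk 2: at line 4 remove [bfc] add [aluz,aco] -> 7 lines: bpqo zes lkvbu wqo aluz aco qbuli
Hunk 3: at line 4 remove [aluz] add [reb] -> 7 lines: bpqo zes lkvbu wqo reb aco qbuli
Hunk 4: at line 2 remove [lkvbu] add [wqzz,pfkjv,byz] -> 9 lines: bpqo zes wqzz pfkjv byz wqo reb aco qbuli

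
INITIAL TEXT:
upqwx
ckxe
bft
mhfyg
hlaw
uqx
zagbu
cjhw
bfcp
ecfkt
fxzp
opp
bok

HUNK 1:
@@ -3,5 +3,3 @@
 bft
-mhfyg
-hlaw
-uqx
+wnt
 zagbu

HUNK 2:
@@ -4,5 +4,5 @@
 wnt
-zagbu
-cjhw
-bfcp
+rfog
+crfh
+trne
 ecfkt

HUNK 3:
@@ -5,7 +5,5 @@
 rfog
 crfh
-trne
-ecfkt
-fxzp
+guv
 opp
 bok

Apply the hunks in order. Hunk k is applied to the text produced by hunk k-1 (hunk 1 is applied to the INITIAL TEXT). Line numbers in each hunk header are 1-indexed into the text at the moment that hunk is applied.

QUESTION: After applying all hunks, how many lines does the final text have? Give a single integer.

Answer: 9

Derivation:
Hunk 1: at line 3 remove [mhfyg,hlaw,uqx] add [wnt] -> 11 lines: upqwx ckxe bft wnt zagbu cjhw bfcp ecfkt fxzp opp bok
Hunk 2: at line 4 remove [zagbu,cjhw,bfcp] add [rfog,crfh,trne] -> 11 lines: upqwx ckxe bft wnt rfog crfh trne ecfkt fxzp opp bok
Hunk 3: at line 5 remove [trne,ecfkt,fxzp] add [guv] -> 9 lines: upqwx ckxe bft wnt rfog crfh guv opp bok
Final line count: 9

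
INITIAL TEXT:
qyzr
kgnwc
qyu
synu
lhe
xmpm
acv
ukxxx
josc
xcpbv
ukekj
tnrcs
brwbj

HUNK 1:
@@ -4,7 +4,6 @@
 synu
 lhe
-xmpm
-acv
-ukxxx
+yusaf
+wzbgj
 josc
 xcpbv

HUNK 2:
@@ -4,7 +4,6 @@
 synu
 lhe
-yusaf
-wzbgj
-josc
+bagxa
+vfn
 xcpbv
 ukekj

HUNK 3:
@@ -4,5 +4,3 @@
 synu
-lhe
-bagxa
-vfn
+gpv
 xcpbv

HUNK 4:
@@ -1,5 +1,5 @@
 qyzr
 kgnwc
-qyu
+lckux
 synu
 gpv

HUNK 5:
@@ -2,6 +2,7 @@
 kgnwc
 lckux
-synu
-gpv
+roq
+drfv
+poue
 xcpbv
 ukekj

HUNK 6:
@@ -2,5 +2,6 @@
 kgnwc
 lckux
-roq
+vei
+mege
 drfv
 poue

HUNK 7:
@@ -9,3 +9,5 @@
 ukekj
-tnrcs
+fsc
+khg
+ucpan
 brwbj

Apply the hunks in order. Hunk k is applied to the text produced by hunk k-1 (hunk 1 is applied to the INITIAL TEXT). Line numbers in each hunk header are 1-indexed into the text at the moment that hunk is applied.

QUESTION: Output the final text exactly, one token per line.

Hunk 1: at line 4 remove [xmpm,acv,ukxxx] add [yusaf,wzbgj] -> 12 lines: qyzr kgnwc qyu synu lhe yusaf wzbgj josc xcpbv ukekj tnrcs brwbj
Hunk 2: at line 4 remove [yusaf,wzbgj,josc] add [bagxa,vfn] -> 11 lines: qyzr kgnwc qyu synu lhe bagxa vfn xcpbv ukekj tnrcs brwbj
Hunk 3: at line 4 remove [lhe,bagxa,vfn] add [gpv] -> 9 lines: qyzr kgnwc qyu synu gpv xcpbv ukekj tnrcs brwbj
Hunk 4: at line 1 remove [qyu] add [lckux] -> 9 lines: qyzr kgnwc lckux synu gpv xcpbv ukekj tnrcs brwbj
Hunk 5: at line 2 remove [synu,gpv] add [roq,drfv,poue] -> 10 lines: qyzr kgnwc lckux roq drfv poue xcpbv ukekj tnrcs brwbj
Hunk 6: at line 2 remove [roq] add [vei,mege] -> 11 lines: qyzr kgnwc lckux vei mege drfv poue xcpbv ukekj tnrcs brwbj
Hunk 7: at line 9 remove [tnrcs] add [fsc,khg,ucpan] -> 13 lines: qyzr kgnwc lckux vei mege drfv poue xcpbv ukekj fsc khg ucpan brwbj

Answer: qyzr
kgnwc
lckux
vei
mege
drfv
poue
xcpbv
ukekj
fsc
khg
ucpan
brwbj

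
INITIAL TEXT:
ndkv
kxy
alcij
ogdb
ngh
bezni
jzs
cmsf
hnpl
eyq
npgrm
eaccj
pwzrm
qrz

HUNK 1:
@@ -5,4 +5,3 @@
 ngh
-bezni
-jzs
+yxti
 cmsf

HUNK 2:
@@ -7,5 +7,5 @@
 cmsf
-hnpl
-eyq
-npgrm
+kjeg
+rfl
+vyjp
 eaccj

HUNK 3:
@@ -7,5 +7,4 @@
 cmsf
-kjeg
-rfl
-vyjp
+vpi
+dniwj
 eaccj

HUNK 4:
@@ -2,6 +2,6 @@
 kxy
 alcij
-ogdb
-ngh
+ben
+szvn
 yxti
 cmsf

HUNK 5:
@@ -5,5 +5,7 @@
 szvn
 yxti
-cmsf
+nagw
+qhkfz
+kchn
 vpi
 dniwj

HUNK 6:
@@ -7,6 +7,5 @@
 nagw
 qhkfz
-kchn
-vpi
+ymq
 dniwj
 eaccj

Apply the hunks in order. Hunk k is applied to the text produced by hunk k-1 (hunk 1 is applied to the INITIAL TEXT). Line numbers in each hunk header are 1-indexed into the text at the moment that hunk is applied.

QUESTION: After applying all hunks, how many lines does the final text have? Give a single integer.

Answer: 13

Derivation:
Hunk 1: at line 5 remove [bezni,jzs] add [yxti] -> 13 lines: ndkv kxy alcij ogdb ngh yxti cmsf hnpl eyq npgrm eaccj pwzrm qrz
Hunk 2: at line 7 remove [hnpl,eyq,npgrm] add [kjeg,rfl,vyjp] -> 13 lines: ndkv kxy alcij ogdb ngh yxti cmsf kjeg rfl vyjp eaccj pwzrm qrz
Hunk 3: at line 7 remove [kjeg,rfl,vyjp] add [vpi,dniwj] -> 12 lines: ndkv kxy alcij ogdb ngh yxti cmsf vpi dniwj eaccj pwzrm qrz
Hunk 4: at line 2 remove [ogdb,ngh] add [ben,szvn] -> 12 lines: ndkv kxy alcij ben szvn yxti cmsf vpi dniwj eaccj pwzrm qrz
Hunk 5: at line 5 remove [cmsf] add [nagw,qhkfz,kchn] -> 14 lines: ndkv kxy alcij ben szvn yxti nagw qhkfz kchn vpi dniwj eaccj pwzrm qrz
Hunk 6: at line 7 remove [kchn,vpi] add [ymq] -> 13 lines: ndkv kxy alcij ben szvn yxti nagw qhkfz ymq dniwj eaccj pwzrm qrz
Final line count: 13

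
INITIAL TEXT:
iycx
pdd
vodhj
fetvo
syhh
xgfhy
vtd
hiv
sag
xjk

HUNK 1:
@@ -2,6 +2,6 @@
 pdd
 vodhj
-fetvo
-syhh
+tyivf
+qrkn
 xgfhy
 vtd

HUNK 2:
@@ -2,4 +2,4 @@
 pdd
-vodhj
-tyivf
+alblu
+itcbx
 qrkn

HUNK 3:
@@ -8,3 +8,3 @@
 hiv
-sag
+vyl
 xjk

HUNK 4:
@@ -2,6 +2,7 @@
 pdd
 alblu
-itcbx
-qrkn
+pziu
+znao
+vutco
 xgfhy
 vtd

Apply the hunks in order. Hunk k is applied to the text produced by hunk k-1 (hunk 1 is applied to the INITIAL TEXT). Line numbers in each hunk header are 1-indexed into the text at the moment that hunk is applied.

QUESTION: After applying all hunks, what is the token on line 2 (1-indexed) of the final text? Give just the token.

Answer: pdd

Derivation:
Hunk 1: at line 2 remove [fetvo,syhh] add [tyivf,qrkn] -> 10 lines: iycx pdd vodhj tyivf qrkn xgfhy vtd hiv sag xjk
Hunk 2: at line 2 remove [vodhj,tyivf] add [alblu,itcbx] -> 10 lines: iycx pdd alblu itcbx qrkn xgfhy vtd hiv sag xjk
Hunk 3: at line 8 remove [sag] add [vyl] -> 10 lines: iycx pdd alblu itcbx qrkn xgfhy vtd hiv vyl xjk
Hunk 4: at line 2 remove [itcbx,qrkn] add [pziu,znao,vutco] -> 11 lines: iycx pdd alblu pziu znao vutco xgfhy vtd hiv vyl xjk
Final line 2: pdd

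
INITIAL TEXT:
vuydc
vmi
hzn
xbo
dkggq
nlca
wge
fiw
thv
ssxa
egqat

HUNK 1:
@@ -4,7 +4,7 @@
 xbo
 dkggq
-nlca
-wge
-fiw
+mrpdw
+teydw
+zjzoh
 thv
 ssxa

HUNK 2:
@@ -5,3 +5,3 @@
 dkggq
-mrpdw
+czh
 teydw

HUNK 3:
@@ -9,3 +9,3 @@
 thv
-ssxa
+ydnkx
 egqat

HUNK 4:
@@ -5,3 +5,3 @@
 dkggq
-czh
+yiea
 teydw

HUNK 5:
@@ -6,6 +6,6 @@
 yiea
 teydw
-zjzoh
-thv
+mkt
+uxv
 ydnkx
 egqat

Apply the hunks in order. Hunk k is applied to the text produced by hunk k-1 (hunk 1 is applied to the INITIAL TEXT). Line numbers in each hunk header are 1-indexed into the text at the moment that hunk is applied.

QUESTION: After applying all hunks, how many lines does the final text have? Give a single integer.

Answer: 11

Derivation:
Hunk 1: at line 4 remove [nlca,wge,fiw] add [mrpdw,teydw,zjzoh] -> 11 lines: vuydc vmi hzn xbo dkggq mrpdw teydw zjzoh thv ssxa egqat
Hunk 2: at line 5 remove [mrpdw] add [czh] -> 11 lines: vuydc vmi hzn xbo dkggq czh teydw zjzoh thv ssxa egqat
Hunk 3: at line 9 remove [ssxa] add [ydnkx] -> 11 lines: vuydc vmi hzn xbo dkggq czh teydw zjzoh thv ydnkx egqat
Hunk 4: at line 5 remove [czh] add [yiea] -> 11 lines: vuydc vmi hzn xbo dkggq yiea teydw zjzoh thv ydnkx egqat
Hunk 5: at line 6 remove [zjzoh,thv] add [mkt,uxv] -> 11 lines: vuydc vmi hzn xbo dkggq yiea teydw mkt uxv ydnkx egqat
Final line count: 11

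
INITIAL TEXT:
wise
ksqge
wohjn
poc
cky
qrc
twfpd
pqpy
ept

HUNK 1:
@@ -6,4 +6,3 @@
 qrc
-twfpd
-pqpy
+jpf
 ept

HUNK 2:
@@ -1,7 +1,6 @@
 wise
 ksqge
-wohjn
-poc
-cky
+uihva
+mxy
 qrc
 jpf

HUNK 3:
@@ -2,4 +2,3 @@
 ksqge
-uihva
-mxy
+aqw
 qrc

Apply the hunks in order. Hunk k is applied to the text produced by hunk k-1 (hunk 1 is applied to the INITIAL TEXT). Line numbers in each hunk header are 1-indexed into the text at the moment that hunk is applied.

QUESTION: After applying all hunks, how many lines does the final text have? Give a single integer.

Hunk 1: at line 6 remove [twfpd,pqpy] add [jpf] -> 8 lines: wise ksqge wohjn poc cky qrc jpf ept
Hunk 2: at line 1 remove [wohjn,poc,cky] add [uihva,mxy] -> 7 lines: wise ksqge uihva mxy qrc jpf ept
Hunk 3: at line 2 remove [uihva,mxy] add [aqw] -> 6 lines: wise ksqge aqw qrc jpf ept
Final line count: 6

Answer: 6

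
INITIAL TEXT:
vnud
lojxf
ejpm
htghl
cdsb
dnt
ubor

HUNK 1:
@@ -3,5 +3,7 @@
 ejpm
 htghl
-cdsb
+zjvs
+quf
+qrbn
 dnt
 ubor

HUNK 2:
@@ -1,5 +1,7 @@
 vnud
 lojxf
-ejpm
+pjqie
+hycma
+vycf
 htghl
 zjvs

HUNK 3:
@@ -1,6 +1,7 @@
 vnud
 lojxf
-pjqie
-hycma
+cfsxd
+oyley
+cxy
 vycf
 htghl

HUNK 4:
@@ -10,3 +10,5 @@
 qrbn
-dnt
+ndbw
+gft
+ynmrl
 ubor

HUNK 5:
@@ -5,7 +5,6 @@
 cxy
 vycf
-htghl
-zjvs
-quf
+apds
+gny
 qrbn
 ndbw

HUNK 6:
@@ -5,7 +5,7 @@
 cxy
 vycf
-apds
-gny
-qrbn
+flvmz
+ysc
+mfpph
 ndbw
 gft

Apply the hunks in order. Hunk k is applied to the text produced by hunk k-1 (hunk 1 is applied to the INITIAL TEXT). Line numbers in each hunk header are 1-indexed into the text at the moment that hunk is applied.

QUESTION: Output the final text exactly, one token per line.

Answer: vnud
lojxf
cfsxd
oyley
cxy
vycf
flvmz
ysc
mfpph
ndbw
gft
ynmrl
ubor

Derivation:
Hunk 1: at line 3 remove [cdsb] add [zjvs,quf,qrbn] -> 9 lines: vnud lojxf ejpm htghl zjvs quf qrbn dnt ubor
Hunk 2: at line 1 remove [ejpm] add [pjqie,hycma,vycf] -> 11 lines: vnud lojxf pjqie hycma vycf htghl zjvs quf qrbn dnt ubor
Hunk 3: at line 1 remove [pjqie,hycma] add [cfsxd,oyley,cxy] -> 12 lines: vnud lojxf cfsxd oyley cxy vycf htghl zjvs quf qrbn dnt ubor
Hunk 4: at line 10 remove [dnt] add [ndbw,gft,ynmrl] -> 14 lines: vnud lojxf cfsxd oyley cxy vycf htghl zjvs quf qrbn ndbw gft ynmrl ubor
Hunk 5: at line 5 remove [htghl,zjvs,quf] add [apds,gny] -> 13 lines: vnud lojxf cfsxd oyley cxy vycf apds gny qrbn ndbw gft ynmrl ubor
Hunk 6: at line 5 remove [apds,gny,qrbn] add [flvmz,ysc,mfpph] -> 13 lines: vnud lojxf cfsxd oyley cxy vycf flvmz ysc mfpph ndbw gft ynmrl ubor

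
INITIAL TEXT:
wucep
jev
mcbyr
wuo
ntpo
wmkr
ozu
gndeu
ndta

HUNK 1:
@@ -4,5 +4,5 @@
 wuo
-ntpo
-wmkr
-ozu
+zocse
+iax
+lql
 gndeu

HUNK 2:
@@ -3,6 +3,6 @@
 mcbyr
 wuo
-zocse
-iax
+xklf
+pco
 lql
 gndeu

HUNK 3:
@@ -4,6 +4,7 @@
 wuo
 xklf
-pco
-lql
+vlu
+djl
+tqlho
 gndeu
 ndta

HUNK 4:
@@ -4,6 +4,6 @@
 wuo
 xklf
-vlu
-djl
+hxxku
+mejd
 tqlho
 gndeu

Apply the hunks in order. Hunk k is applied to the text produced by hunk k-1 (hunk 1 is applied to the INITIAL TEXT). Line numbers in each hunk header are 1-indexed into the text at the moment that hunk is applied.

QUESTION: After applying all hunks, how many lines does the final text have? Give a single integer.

Hunk 1: at line 4 remove [ntpo,wmkr,ozu] add [zocse,iax,lql] -> 9 lines: wucep jev mcbyr wuo zocse iax lql gndeu ndta
Hunk 2: at line 3 remove [zocse,iax] add [xklf,pco] -> 9 lines: wucep jev mcbyr wuo xklf pco lql gndeu ndta
Hunk 3: at line 4 remove [pco,lql] add [vlu,djl,tqlho] -> 10 lines: wucep jev mcbyr wuo xklf vlu djl tqlho gndeu ndta
Hunk 4: at line 4 remove [vlu,djl] add [hxxku,mejd] -> 10 lines: wucep jev mcbyr wuo xklf hxxku mejd tqlho gndeu ndta
Final line count: 10

Answer: 10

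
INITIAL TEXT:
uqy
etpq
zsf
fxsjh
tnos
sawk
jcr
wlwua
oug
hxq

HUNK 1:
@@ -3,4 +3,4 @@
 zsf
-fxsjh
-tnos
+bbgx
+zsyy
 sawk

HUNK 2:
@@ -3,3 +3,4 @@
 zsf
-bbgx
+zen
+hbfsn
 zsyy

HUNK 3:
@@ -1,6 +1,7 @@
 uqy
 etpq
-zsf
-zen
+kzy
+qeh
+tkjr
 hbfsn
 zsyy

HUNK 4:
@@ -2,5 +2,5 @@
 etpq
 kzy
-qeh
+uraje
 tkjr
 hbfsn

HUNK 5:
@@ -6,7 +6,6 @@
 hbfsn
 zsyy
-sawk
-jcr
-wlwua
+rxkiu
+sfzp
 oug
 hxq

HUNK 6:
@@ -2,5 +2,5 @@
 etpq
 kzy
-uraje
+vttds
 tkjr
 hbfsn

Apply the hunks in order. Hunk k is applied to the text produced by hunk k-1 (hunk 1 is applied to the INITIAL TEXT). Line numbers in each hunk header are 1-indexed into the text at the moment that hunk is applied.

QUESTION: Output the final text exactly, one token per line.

Answer: uqy
etpq
kzy
vttds
tkjr
hbfsn
zsyy
rxkiu
sfzp
oug
hxq

Derivation:
Hunk 1: at line 3 remove [fxsjh,tnos] add [bbgx,zsyy] -> 10 lines: uqy etpq zsf bbgx zsyy sawk jcr wlwua oug hxq
Hunk 2: at line 3 remove [bbgx] add [zen,hbfsn] -> 11 lines: uqy etpq zsf zen hbfsn zsyy sawk jcr wlwua oug hxq
Hunk 3: at line 1 remove [zsf,zen] add [kzy,qeh,tkjr] -> 12 lines: uqy etpq kzy qeh tkjr hbfsn zsyy sawk jcr wlwua oug hxq
Hunk 4: at line 2 remove [qeh] add [uraje] -> 12 lines: uqy etpq kzy uraje tkjr hbfsn zsyy sawk jcr wlwua oug hxq
Hunk 5: at line 6 remove [sawk,jcr,wlwua] add [rxkiu,sfzp] -> 11 lines: uqy etpq kzy uraje tkjr hbfsn zsyy rxkiu sfzp oug hxq
Hunk 6: at line 2 remove [uraje] add [vttds] -> 11 lines: uqy etpq kzy vttds tkjr hbfsn zsyy rxkiu sfzp oug hxq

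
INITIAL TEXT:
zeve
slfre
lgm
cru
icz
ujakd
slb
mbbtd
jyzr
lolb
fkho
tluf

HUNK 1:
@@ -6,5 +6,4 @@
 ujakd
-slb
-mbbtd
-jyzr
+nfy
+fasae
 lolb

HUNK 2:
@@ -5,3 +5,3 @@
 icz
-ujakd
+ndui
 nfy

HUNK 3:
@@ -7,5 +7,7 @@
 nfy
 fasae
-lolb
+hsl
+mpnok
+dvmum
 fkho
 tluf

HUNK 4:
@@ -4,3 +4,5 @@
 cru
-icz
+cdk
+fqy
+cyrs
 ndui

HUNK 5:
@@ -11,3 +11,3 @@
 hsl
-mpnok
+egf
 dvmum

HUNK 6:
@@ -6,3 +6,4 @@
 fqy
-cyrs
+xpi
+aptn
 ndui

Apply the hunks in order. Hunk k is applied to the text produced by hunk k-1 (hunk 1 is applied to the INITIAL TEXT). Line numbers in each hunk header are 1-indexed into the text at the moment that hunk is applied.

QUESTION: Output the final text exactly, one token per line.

Answer: zeve
slfre
lgm
cru
cdk
fqy
xpi
aptn
ndui
nfy
fasae
hsl
egf
dvmum
fkho
tluf

Derivation:
Hunk 1: at line 6 remove [slb,mbbtd,jyzr] add [nfy,fasae] -> 11 lines: zeve slfre lgm cru icz ujakd nfy fasae lolb fkho tluf
Hunk 2: at line 5 remove [ujakd] add [ndui] -> 11 lines: zeve slfre lgm cru icz ndui nfy fasae lolb fkho tluf
Hunk 3: at line 7 remove [lolb] add [hsl,mpnok,dvmum] -> 13 lines: zeve slfre lgm cru icz ndui nfy fasae hsl mpnok dvmum fkho tluf
Hunk 4: at line 4 remove [icz] add [cdk,fqy,cyrs] -> 15 lines: zeve slfre lgm cru cdk fqy cyrs ndui nfy fasae hsl mpnok dvmum fkho tluf
Hunk 5: at line 11 remove [mpnok] add [egf] -> 15 lines: zeve slfre lgm cru cdk fqy cyrs ndui nfy fasae hsl egf dvmum fkho tluf
Hunk 6: at line 6 remove [cyrs] add [xpi,aptn] -> 16 lines: zeve slfre lgm cru cdk fqy xpi aptn ndui nfy fasae hsl egf dvmum fkho tluf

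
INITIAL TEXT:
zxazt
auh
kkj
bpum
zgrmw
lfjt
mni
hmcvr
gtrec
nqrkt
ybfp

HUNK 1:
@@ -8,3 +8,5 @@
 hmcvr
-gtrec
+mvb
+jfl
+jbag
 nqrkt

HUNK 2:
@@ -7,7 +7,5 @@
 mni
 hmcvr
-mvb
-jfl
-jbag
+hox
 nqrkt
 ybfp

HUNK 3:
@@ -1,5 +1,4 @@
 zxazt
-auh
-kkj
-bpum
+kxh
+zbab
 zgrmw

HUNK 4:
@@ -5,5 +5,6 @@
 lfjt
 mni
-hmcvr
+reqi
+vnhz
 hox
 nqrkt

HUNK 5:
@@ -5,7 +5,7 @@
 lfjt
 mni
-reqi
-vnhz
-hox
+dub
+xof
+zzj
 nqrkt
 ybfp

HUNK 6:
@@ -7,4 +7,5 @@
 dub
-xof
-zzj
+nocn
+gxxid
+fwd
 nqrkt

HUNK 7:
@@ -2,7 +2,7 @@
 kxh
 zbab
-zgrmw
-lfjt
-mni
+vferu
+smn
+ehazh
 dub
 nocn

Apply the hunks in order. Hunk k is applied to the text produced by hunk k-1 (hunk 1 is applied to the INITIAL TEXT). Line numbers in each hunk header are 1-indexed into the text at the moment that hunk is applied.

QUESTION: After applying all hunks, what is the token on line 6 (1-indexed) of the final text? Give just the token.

Answer: ehazh

Derivation:
Hunk 1: at line 8 remove [gtrec] add [mvb,jfl,jbag] -> 13 lines: zxazt auh kkj bpum zgrmw lfjt mni hmcvr mvb jfl jbag nqrkt ybfp
Hunk 2: at line 7 remove [mvb,jfl,jbag] add [hox] -> 11 lines: zxazt auh kkj bpum zgrmw lfjt mni hmcvr hox nqrkt ybfp
Hunk 3: at line 1 remove [auh,kkj,bpum] add [kxh,zbab] -> 10 lines: zxazt kxh zbab zgrmw lfjt mni hmcvr hox nqrkt ybfp
Hunk 4: at line 5 remove [hmcvr] add [reqi,vnhz] -> 11 lines: zxazt kxh zbab zgrmw lfjt mni reqi vnhz hox nqrkt ybfp
Hunk 5: at line 5 remove [reqi,vnhz,hox] add [dub,xof,zzj] -> 11 lines: zxazt kxh zbab zgrmw lfjt mni dub xof zzj nqrkt ybfp
Hunk 6: at line 7 remove [xof,zzj] add [nocn,gxxid,fwd] -> 12 lines: zxazt kxh zbab zgrmw lfjt mni dub nocn gxxid fwd nqrkt ybfp
Hunk 7: at line 2 remove [zgrmw,lfjt,mni] add [vferu,smn,ehazh] -> 12 lines: zxazt kxh zbab vferu smn ehazh dub nocn gxxid fwd nqrkt ybfp
Final line 6: ehazh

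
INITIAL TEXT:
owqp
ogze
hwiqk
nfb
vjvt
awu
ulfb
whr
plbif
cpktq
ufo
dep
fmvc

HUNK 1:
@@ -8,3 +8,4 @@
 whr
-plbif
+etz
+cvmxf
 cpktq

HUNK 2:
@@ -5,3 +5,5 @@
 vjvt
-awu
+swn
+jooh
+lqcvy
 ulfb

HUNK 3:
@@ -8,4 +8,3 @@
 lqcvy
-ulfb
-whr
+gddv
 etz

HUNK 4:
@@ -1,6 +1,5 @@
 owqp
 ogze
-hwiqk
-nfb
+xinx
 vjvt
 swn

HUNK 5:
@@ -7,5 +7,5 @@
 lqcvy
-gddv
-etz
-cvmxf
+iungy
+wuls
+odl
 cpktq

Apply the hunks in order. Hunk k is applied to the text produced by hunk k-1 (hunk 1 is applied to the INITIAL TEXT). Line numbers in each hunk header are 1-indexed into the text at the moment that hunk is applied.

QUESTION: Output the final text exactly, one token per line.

Answer: owqp
ogze
xinx
vjvt
swn
jooh
lqcvy
iungy
wuls
odl
cpktq
ufo
dep
fmvc

Derivation:
Hunk 1: at line 8 remove [plbif] add [etz,cvmxf] -> 14 lines: owqp ogze hwiqk nfb vjvt awu ulfb whr etz cvmxf cpktq ufo dep fmvc
Hunk 2: at line 5 remove [awu] add [swn,jooh,lqcvy] -> 16 lines: owqp ogze hwiqk nfb vjvt swn jooh lqcvy ulfb whr etz cvmxf cpktq ufo dep fmvc
Hunk 3: at line 8 remove [ulfb,whr] add [gddv] -> 15 lines: owqp ogze hwiqk nfb vjvt swn jooh lqcvy gddv etz cvmxf cpktq ufo dep fmvc
Hunk 4: at line 1 remove [hwiqk,nfb] add [xinx] -> 14 lines: owqp ogze xinx vjvt swn jooh lqcvy gddv etz cvmxf cpktq ufo dep fmvc
Hunk 5: at line 7 remove [gddv,etz,cvmxf] add [iungy,wuls,odl] -> 14 lines: owqp ogze xinx vjvt swn jooh lqcvy iungy wuls odl cpktq ufo dep fmvc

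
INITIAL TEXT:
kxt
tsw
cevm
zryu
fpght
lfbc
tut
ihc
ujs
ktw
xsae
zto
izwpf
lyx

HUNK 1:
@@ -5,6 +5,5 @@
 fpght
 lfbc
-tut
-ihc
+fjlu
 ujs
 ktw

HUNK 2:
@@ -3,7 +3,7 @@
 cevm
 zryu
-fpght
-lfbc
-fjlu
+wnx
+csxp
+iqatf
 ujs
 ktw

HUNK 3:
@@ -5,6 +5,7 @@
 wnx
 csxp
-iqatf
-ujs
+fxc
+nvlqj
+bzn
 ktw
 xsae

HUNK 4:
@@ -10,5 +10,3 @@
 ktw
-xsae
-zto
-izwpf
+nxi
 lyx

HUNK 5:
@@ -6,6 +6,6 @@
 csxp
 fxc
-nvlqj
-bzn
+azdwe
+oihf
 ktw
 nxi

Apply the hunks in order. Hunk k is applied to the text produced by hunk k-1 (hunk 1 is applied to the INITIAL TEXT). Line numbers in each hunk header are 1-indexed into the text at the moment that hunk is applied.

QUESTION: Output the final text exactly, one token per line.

Answer: kxt
tsw
cevm
zryu
wnx
csxp
fxc
azdwe
oihf
ktw
nxi
lyx

Derivation:
Hunk 1: at line 5 remove [tut,ihc] add [fjlu] -> 13 lines: kxt tsw cevm zryu fpght lfbc fjlu ujs ktw xsae zto izwpf lyx
Hunk 2: at line 3 remove [fpght,lfbc,fjlu] add [wnx,csxp,iqatf] -> 13 lines: kxt tsw cevm zryu wnx csxp iqatf ujs ktw xsae zto izwpf lyx
Hunk 3: at line 5 remove [iqatf,ujs] add [fxc,nvlqj,bzn] -> 14 lines: kxt tsw cevm zryu wnx csxp fxc nvlqj bzn ktw xsae zto izwpf lyx
Hunk 4: at line 10 remove [xsae,zto,izwpf] add [nxi] -> 12 lines: kxt tsw cevm zryu wnx csxp fxc nvlqj bzn ktw nxi lyx
Hunk 5: at line 6 remove [nvlqj,bzn] add [azdwe,oihf] -> 12 lines: kxt tsw cevm zryu wnx csxp fxc azdwe oihf ktw nxi lyx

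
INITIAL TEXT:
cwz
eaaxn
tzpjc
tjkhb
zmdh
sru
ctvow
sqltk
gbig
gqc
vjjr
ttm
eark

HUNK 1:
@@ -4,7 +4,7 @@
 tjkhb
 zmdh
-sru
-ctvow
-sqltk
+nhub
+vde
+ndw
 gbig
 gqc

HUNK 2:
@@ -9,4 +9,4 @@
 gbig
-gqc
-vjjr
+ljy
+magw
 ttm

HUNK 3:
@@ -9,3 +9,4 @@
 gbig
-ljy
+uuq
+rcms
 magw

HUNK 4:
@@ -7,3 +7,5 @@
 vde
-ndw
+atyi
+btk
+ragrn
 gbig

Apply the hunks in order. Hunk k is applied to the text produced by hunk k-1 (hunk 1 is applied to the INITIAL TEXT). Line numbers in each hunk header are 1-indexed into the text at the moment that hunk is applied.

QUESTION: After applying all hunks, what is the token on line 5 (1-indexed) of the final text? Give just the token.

Answer: zmdh

Derivation:
Hunk 1: at line 4 remove [sru,ctvow,sqltk] add [nhub,vde,ndw] -> 13 lines: cwz eaaxn tzpjc tjkhb zmdh nhub vde ndw gbig gqc vjjr ttm eark
Hunk 2: at line 9 remove [gqc,vjjr] add [ljy,magw] -> 13 lines: cwz eaaxn tzpjc tjkhb zmdh nhub vde ndw gbig ljy magw ttm eark
Hunk 3: at line 9 remove [ljy] add [uuq,rcms] -> 14 lines: cwz eaaxn tzpjc tjkhb zmdh nhub vde ndw gbig uuq rcms magw ttm eark
Hunk 4: at line 7 remove [ndw] add [atyi,btk,ragrn] -> 16 lines: cwz eaaxn tzpjc tjkhb zmdh nhub vde atyi btk ragrn gbig uuq rcms magw ttm eark
Final line 5: zmdh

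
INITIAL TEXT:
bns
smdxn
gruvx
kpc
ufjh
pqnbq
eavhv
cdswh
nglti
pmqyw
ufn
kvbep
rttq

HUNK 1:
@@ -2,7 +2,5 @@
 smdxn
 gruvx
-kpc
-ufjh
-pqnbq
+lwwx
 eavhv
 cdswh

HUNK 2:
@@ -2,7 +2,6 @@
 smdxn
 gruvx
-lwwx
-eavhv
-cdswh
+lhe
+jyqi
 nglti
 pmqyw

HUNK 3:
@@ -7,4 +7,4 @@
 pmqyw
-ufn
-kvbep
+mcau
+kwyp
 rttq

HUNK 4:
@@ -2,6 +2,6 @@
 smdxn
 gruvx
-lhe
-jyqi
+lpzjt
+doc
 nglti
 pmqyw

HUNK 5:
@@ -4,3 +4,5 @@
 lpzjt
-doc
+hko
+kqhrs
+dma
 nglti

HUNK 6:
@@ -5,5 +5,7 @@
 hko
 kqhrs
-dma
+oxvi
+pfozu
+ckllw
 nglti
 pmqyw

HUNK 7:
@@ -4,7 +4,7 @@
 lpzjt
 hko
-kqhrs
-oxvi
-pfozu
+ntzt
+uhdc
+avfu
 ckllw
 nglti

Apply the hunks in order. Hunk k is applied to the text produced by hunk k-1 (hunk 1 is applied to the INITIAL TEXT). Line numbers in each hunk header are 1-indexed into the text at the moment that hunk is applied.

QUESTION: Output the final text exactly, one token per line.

Answer: bns
smdxn
gruvx
lpzjt
hko
ntzt
uhdc
avfu
ckllw
nglti
pmqyw
mcau
kwyp
rttq

Derivation:
Hunk 1: at line 2 remove [kpc,ufjh,pqnbq] add [lwwx] -> 11 lines: bns smdxn gruvx lwwx eavhv cdswh nglti pmqyw ufn kvbep rttq
Hunk 2: at line 2 remove [lwwx,eavhv,cdswh] add [lhe,jyqi] -> 10 lines: bns smdxn gruvx lhe jyqi nglti pmqyw ufn kvbep rttq
Hunk 3: at line 7 remove [ufn,kvbep] add [mcau,kwyp] -> 10 lines: bns smdxn gruvx lhe jyqi nglti pmqyw mcau kwyp rttq
Hunk 4: at line 2 remove [lhe,jyqi] add [lpzjt,doc] -> 10 lines: bns smdxn gruvx lpzjt doc nglti pmqyw mcau kwyp rttq
Hunk 5: at line 4 remove [doc] add [hko,kqhrs,dma] -> 12 lines: bns smdxn gruvx lpzjt hko kqhrs dma nglti pmqyw mcau kwyp rttq
Hunk 6: at line 5 remove [dma] add [oxvi,pfozu,ckllw] -> 14 lines: bns smdxn gruvx lpzjt hko kqhrs oxvi pfozu ckllw nglti pmqyw mcau kwyp rttq
Hunk 7: at line 4 remove [kqhrs,oxvi,pfozu] add [ntzt,uhdc,avfu] -> 14 lines: bns smdxn gruvx lpzjt hko ntzt uhdc avfu ckllw nglti pmqyw mcau kwyp rttq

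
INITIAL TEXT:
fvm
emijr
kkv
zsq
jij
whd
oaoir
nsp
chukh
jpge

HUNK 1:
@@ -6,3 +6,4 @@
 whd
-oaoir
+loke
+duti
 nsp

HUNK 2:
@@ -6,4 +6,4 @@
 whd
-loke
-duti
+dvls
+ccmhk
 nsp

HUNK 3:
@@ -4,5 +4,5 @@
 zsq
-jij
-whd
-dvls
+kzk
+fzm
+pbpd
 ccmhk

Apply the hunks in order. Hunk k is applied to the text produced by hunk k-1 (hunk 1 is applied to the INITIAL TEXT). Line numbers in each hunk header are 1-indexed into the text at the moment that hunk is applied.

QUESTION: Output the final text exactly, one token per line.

Answer: fvm
emijr
kkv
zsq
kzk
fzm
pbpd
ccmhk
nsp
chukh
jpge

Derivation:
Hunk 1: at line 6 remove [oaoir] add [loke,duti] -> 11 lines: fvm emijr kkv zsq jij whd loke duti nsp chukh jpge
Hunk 2: at line 6 remove [loke,duti] add [dvls,ccmhk] -> 11 lines: fvm emijr kkv zsq jij whd dvls ccmhk nsp chukh jpge
Hunk 3: at line 4 remove [jij,whd,dvls] add [kzk,fzm,pbpd] -> 11 lines: fvm emijr kkv zsq kzk fzm pbpd ccmhk nsp chukh jpge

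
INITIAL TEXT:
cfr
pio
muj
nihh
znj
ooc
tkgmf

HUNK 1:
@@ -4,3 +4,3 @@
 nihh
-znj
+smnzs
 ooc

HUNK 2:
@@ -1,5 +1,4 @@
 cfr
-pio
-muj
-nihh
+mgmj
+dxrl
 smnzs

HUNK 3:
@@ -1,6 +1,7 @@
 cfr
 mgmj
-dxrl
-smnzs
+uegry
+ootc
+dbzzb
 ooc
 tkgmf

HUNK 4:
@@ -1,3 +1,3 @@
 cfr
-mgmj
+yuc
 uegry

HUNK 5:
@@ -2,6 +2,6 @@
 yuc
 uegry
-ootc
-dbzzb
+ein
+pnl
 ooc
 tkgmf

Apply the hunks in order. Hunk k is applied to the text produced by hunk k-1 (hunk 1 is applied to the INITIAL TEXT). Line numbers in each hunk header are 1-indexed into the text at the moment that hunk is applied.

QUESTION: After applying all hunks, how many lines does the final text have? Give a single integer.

Answer: 7

Derivation:
Hunk 1: at line 4 remove [znj] add [smnzs] -> 7 lines: cfr pio muj nihh smnzs ooc tkgmf
Hunk 2: at line 1 remove [pio,muj,nihh] add [mgmj,dxrl] -> 6 lines: cfr mgmj dxrl smnzs ooc tkgmf
Hunk 3: at line 1 remove [dxrl,smnzs] add [uegry,ootc,dbzzb] -> 7 lines: cfr mgmj uegry ootc dbzzb ooc tkgmf
Hunk 4: at line 1 remove [mgmj] add [yuc] -> 7 lines: cfr yuc uegry ootc dbzzb ooc tkgmf
Hunk 5: at line 2 remove [ootc,dbzzb] add [ein,pnl] -> 7 lines: cfr yuc uegry ein pnl ooc tkgmf
Final line count: 7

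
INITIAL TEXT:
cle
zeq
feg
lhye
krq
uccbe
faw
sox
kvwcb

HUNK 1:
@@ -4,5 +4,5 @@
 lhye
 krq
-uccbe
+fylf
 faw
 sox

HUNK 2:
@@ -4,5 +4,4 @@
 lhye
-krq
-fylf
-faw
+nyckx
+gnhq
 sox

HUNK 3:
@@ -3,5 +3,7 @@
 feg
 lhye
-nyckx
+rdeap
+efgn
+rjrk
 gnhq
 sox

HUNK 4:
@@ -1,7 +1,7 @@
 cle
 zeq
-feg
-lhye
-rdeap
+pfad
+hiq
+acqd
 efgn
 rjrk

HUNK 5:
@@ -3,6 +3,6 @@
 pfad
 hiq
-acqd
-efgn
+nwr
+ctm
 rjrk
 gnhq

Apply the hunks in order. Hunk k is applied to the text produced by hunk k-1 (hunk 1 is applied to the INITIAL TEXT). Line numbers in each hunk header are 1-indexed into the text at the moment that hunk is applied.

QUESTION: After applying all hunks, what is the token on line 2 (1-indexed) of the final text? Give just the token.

Hunk 1: at line 4 remove [uccbe] add [fylf] -> 9 lines: cle zeq feg lhye krq fylf faw sox kvwcb
Hunk 2: at line 4 remove [krq,fylf,faw] add [nyckx,gnhq] -> 8 lines: cle zeq feg lhye nyckx gnhq sox kvwcb
Hunk 3: at line 3 remove [nyckx] add [rdeap,efgn,rjrk] -> 10 lines: cle zeq feg lhye rdeap efgn rjrk gnhq sox kvwcb
Hunk 4: at line 1 remove [feg,lhye,rdeap] add [pfad,hiq,acqd] -> 10 lines: cle zeq pfad hiq acqd efgn rjrk gnhq sox kvwcb
Hunk 5: at line 3 remove [acqd,efgn] add [nwr,ctm] -> 10 lines: cle zeq pfad hiq nwr ctm rjrk gnhq sox kvwcb
Final line 2: zeq

Answer: zeq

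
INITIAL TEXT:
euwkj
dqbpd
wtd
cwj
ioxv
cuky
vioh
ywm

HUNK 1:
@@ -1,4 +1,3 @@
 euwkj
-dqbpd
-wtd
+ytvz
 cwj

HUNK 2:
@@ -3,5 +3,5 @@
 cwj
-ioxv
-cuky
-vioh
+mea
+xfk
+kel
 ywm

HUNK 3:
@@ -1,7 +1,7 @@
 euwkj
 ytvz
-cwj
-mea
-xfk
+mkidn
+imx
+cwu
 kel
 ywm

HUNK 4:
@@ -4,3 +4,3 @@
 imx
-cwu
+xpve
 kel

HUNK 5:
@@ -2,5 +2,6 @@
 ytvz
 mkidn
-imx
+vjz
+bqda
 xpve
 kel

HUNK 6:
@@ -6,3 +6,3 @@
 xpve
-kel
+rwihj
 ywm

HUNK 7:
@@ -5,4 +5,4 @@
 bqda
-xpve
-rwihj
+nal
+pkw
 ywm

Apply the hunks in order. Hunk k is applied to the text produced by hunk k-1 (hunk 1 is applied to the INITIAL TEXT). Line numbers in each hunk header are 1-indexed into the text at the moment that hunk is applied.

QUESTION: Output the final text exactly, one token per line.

Hunk 1: at line 1 remove [dqbpd,wtd] add [ytvz] -> 7 lines: euwkj ytvz cwj ioxv cuky vioh ywm
Hunk 2: at line 3 remove [ioxv,cuky,vioh] add [mea,xfk,kel] -> 7 lines: euwkj ytvz cwj mea xfk kel ywm
Hunk 3: at line 1 remove [cwj,mea,xfk] add [mkidn,imx,cwu] -> 7 lines: euwkj ytvz mkidn imx cwu kel ywm
Hunk 4: at line 4 remove [cwu] add [xpve] -> 7 lines: euwkj ytvz mkidn imx xpve kel ywm
Hunk 5: at line 2 remove [imx] add [vjz,bqda] -> 8 lines: euwkj ytvz mkidn vjz bqda xpve kel ywm
Hunk 6: at line 6 remove [kel] add [rwihj] -> 8 lines: euwkj ytvz mkidn vjz bqda xpve rwihj ywm
Hunk 7: at line 5 remove [xpve,rwihj] add [nal,pkw] -> 8 lines: euwkj ytvz mkidn vjz bqda nal pkw ywm

Answer: euwkj
ytvz
mkidn
vjz
bqda
nal
pkw
ywm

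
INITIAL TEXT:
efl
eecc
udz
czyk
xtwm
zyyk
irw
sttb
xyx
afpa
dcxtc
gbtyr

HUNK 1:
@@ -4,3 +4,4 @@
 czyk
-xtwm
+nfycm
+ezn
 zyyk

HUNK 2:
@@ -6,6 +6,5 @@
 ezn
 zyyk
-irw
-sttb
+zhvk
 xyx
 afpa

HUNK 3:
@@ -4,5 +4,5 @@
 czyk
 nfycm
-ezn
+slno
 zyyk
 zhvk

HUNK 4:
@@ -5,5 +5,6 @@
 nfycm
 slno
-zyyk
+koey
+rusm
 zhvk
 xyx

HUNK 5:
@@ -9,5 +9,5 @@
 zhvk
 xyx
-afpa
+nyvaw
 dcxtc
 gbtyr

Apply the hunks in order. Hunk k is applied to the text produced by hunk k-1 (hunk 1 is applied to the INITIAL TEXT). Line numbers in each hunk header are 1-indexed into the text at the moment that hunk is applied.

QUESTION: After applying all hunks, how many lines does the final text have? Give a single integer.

Hunk 1: at line 4 remove [xtwm] add [nfycm,ezn] -> 13 lines: efl eecc udz czyk nfycm ezn zyyk irw sttb xyx afpa dcxtc gbtyr
Hunk 2: at line 6 remove [irw,sttb] add [zhvk] -> 12 lines: efl eecc udz czyk nfycm ezn zyyk zhvk xyx afpa dcxtc gbtyr
Hunk 3: at line 4 remove [ezn] add [slno] -> 12 lines: efl eecc udz czyk nfycm slno zyyk zhvk xyx afpa dcxtc gbtyr
Hunk 4: at line 5 remove [zyyk] add [koey,rusm] -> 13 lines: efl eecc udz czyk nfycm slno koey rusm zhvk xyx afpa dcxtc gbtyr
Hunk 5: at line 9 remove [afpa] add [nyvaw] -> 13 lines: efl eecc udz czyk nfycm slno koey rusm zhvk xyx nyvaw dcxtc gbtyr
Final line count: 13

Answer: 13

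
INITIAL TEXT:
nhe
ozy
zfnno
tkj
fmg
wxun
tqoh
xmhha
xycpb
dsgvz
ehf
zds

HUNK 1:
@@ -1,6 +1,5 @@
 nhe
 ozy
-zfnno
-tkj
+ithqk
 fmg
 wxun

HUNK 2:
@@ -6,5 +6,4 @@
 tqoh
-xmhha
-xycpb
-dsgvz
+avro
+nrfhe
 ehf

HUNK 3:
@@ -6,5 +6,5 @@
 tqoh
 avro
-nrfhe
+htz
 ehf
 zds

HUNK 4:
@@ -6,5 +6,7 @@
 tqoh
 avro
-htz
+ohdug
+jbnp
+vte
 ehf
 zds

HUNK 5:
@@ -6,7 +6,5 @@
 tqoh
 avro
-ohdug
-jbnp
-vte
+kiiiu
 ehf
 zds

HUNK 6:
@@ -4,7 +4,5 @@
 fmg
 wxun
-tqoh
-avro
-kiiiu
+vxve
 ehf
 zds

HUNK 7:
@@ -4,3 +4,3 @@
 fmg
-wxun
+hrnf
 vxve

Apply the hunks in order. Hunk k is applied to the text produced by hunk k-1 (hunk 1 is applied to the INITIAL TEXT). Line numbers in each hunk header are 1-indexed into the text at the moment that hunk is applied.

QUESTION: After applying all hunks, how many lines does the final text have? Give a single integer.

Answer: 8

Derivation:
Hunk 1: at line 1 remove [zfnno,tkj] add [ithqk] -> 11 lines: nhe ozy ithqk fmg wxun tqoh xmhha xycpb dsgvz ehf zds
Hunk 2: at line 6 remove [xmhha,xycpb,dsgvz] add [avro,nrfhe] -> 10 lines: nhe ozy ithqk fmg wxun tqoh avro nrfhe ehf zds
Hunk 3: at line 6 remove [nrfhe] add [htz] -> 10 lines: nhe ozy ithqk fmg wxun tqoh avro htz ehf zds
Hunk 4: at line 6 remove [htz] add [ohdug,jbnp,vte] -> 12 lines: nhe ozy ithqk fmg wxun tqoh avro ohdug jbnp vte ehf zds
Hunk 5: at line 6 remove [ohdug,jbnp,vte] add [kiiiu] -> 10 lines: nhe ozy ithqk fmg wxun tqoh avro kiiiu ehf zds
Hunk 6: at line 4 remove [tqoh,avro,kiiiu] add [vxve] -> 8 lines: nhe ozy ithqk fmg wxun vxve ehf zds
Hunk 7: at line 4 remove [wxun] add [hrnf] -> 8 lines: nhe ozy ithqk fmg hrnf vxve ehf zds
Final line count: 8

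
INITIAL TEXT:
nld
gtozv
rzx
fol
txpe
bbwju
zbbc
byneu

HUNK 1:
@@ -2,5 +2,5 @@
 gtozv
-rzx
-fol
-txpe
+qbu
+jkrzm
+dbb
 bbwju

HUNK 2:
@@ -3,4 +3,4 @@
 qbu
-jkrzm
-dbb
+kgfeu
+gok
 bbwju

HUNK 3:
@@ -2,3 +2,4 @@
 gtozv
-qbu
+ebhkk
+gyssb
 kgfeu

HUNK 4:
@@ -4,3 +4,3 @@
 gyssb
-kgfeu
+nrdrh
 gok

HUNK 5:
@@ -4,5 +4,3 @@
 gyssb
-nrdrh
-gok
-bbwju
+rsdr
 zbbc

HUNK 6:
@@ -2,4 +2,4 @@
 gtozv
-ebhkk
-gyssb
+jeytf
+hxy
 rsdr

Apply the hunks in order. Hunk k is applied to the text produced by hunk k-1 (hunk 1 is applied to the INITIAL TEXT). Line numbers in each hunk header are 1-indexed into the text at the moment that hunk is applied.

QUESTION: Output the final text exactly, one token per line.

Hunk 1: at line 2 remove [rzx,fol,txpe] add [qbu,jkrzm,dbb] -> 8 lines: nld gtozv qbu jkrzm dbb bbwju zbbc byneu
Hunk 2: at line 3 remove [jkrzm,dbb] add [kgfeu,gok] -> 8 lines: nld gtozv qbu kgfeu gok bbwju zbbc byneu
Hunk 3: at line 2 remove [qbu] add [ebhkk,gyssb] -> 9 lines: nld gtozv ebhkk gyssb kgfeu gok bbwju zbbc byneu
Hunk 4: at line 4 remove [kgfeu] add [nrdrh] -> 9 lines: nld gtozv ebhkk gyssb nrdrh gok bbwju zbbc byneu
Hunk 5: at line 4 remove [nrdrh,gok,bbwju] add [rsdr] -> 7 lines: nld gtozv ebhkk gyssb rsdr zbbc byneu
Hunk 6: at line 2 remove [ebhkk,gyssb] add [jeytf,hxy] -> 7 lines: nld gtozv jeytf hxy rsdr zbbc byneu

Answer: nld
gtozv
jeytf
hxy
rsdr
zbbc
byneu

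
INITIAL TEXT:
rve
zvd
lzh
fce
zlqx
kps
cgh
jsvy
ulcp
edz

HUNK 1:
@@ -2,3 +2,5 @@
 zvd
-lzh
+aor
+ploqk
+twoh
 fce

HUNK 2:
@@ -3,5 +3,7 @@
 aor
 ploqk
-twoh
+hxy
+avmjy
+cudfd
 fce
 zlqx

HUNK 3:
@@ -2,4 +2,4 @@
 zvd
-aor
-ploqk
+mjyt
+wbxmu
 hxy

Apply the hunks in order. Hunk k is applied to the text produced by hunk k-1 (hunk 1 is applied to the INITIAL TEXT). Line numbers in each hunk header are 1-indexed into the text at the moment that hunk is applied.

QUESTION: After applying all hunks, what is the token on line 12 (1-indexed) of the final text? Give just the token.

Answer: jsvy

Derivation:
Hunk 1: at line 2 remove [lzh] add [aor,ploqk,twoh] -> 12 lines: rve zvd aor ploqk twoh fce zlqx kps cgh jsvy ulcp edz
Hunk 2: at line 3 remove [twoh] add [hxy,avmjy,cudfd] -> 14 lines: rve zvd aor ploqk hxy avmjy cudfd fce zlqx kps cgh jsvy ulcp edz
Hunk 3: at line 2 remove [aor,ploqk] add [mjyt,wbxmu] -> 14 lines: rve zvd mjyt wbxmu hxy avmjy cudfd fce zlqx kps cgh jsvy ulcp edz
Final line 12: jsvy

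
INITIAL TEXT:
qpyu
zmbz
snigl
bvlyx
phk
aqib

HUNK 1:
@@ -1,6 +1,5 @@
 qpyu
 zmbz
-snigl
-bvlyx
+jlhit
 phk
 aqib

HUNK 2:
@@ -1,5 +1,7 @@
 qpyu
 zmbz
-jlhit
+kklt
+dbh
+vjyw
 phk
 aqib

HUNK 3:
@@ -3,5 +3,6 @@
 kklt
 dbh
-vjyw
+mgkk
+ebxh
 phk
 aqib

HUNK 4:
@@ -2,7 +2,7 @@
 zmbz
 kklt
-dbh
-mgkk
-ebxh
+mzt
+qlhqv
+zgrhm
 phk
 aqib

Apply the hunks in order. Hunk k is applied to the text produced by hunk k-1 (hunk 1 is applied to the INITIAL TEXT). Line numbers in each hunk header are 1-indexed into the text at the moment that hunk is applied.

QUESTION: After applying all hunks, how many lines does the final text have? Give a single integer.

Answer: 8

Derivation:
Hunk 1: at line 1 remove [snigl,bvlyx] add [jlhit] -> 5 lines: qpyu zmbz jlhit phk aqib
Hunk 2: at line 1 remove [jlhit] add [kklt,dbh,vjyw] -> 7 lines: qpyu zmbz kklt dbh vjyw phk aqib
Hunk 3: at line 3 remove [vjyw] add [mgkk,ebxh] -> 8 lines: qpyu zmbz kklt dbh mgkk ebxh phk aqib
Hunk 4: at line 2 remove [dbh,mgkk,ebxh] add [mzt,qlhqv,zgrhm] -> 8 lines: qpyu zmbz kklt mzt qlhqv zgrhm phk aqib
Final line count: 8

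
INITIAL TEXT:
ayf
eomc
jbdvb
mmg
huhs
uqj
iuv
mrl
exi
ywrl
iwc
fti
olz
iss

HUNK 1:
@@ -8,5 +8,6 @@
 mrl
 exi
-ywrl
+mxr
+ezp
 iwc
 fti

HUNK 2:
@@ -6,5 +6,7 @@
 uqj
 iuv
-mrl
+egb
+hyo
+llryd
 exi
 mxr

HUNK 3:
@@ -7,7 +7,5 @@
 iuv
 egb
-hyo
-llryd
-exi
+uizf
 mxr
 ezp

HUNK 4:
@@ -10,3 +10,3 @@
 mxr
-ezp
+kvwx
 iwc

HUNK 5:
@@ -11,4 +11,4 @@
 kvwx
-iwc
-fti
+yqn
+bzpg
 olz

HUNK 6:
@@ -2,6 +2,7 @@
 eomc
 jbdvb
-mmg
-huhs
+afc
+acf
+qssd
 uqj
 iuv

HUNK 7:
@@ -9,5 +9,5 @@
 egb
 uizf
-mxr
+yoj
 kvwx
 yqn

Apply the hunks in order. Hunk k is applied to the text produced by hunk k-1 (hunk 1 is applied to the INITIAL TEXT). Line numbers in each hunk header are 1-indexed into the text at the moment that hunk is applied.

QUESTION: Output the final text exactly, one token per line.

Answer: ayf
eomc
jbdvb
afc
acf
qssd
uqj
iuv
egb
uizf
yoj
kvwx
yqn
bzpg
olz
iss

Derivation:
Hunk 1: at line 8 remove [ywrl] add [mxr,ezp] -> 15 lines: ayf eomc jbdvb mmg huhs uqj iuv mrl exi mxr ezp iwc fti olz iss
Hunk 2: at line 6 remove [mrl] add [egb,hyo,llryd] -> 17 lines: ayf eomc jbdvb mmg huhs uqj iuv egb hyo llryd exi mxr ezp iwc fti olz iss
Hunk 3: at line 7 remove [hyo,llryd,exi] add [uizf] -> 15 lines: ayf eomc jbdvb mmg huhs uqj iuv egb uizf mxr ezp iwc fti olz iss
Hunk 4: at line 10 remove [ezp] add [kvwx] -> 15 lines: ayf eomc jbdvb mmg huhs uqj iuv egb uizf mxr kvwx iwc fti olz iss
Hunk 5: at line 11 remove [iwc,fti] add [yqn,bzpg] -> 15 lines: ayf eomc jbdvb mmg huhs uqj iuv egb uizf mxr kvwx yqn bzpg olz iss
Hunk 6: at line 2 remove [mmg,huhs] add [afc,acf,qssd] -> 16 lines: ayf eomc jbdvb afc acf qssd uqj iuv egb uizf mxr kvwx yqn bzpg olz iss
Hunk 7: at line 9 remove [mxr] add [yoj] -> 16 lines: ayf eomc jbdvb afc acf qssd uqj iuv egb uizf yoj kvwx yqn bzpg olz iss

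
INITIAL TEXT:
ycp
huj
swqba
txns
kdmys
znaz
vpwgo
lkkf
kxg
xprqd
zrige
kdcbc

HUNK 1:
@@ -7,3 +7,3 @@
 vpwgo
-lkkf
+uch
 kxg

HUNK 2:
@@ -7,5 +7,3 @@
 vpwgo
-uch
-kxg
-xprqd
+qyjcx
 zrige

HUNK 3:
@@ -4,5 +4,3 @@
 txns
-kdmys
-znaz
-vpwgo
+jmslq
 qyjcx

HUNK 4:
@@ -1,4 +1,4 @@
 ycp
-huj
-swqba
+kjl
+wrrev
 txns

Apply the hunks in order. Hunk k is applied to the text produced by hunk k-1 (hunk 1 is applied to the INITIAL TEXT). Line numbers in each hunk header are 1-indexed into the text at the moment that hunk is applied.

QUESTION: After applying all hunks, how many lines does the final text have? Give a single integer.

Hunk 1: at line 7 remove [lkkf] add [uch] -> 12 lines: ycp huj swqba txns kdmys znaz vpwgo uch kxg xprqd zrige kdcbc
Hunk 2: at line 7 remove [uch,kxg,xprqd] add [qyjcx] -> 10 lines: ycp huj swqba txns kdmys znaz vpwgo qyjcx zrige kdcbc
Hunk 3: at line 4 remove [kdmys,znaz,vpwgo] add [jmslq] -> 8 lines: ycp huj swqba txns jmslq qyjcx zrige kdcbc
Hunk 4: at line 1 remove [huj,swqba] add [kjl,wrrev] -> 8 lines: ycp kjl wrrev txns jmslq qyjcx zrige kdcbc
Final line count: 8

Answer: 8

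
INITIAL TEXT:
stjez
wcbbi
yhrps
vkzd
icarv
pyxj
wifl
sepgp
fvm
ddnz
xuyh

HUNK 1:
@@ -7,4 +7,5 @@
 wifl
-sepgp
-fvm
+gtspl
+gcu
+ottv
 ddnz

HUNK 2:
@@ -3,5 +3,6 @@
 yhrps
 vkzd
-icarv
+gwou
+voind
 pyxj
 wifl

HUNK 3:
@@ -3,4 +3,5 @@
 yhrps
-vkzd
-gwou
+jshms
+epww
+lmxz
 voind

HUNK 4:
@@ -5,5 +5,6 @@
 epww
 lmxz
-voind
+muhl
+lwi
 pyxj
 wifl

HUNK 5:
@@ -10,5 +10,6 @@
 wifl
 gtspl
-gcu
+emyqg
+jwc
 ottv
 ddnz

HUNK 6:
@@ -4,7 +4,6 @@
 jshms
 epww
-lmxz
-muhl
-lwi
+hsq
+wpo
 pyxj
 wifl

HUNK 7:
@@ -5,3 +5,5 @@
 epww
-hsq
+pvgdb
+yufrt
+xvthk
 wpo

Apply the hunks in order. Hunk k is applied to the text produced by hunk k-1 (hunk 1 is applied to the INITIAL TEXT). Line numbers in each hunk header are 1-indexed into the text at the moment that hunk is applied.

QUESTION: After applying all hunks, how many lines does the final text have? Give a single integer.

Answer: 17

Derivation:
Hunk 1: at line 7 remove [sepgp,fvm] add [gtspl,gcu,ottv] -> 12 lines: stjez wcbbi yhrps vkzd icarv pyxj wifl gtspl gcu ottv ddnz xuyh
Hunk 2: at line 3 remove [icarv] add [gwou,voind] -> 13 lines: stjez wcbbi yhrps vkzd gwou voind pyxj wifl gtspl gcu ottv ddnz xuyh
Hunk 3: at line 3 remove [vkzd,gwou] add [jshms,epww,lmxz] -> 14 lines: stjez wcbbi yhrps jshms epww lmxz voind pyxj wifl gtspl gcu ottv ddnz xuyh
Hunk 4: at line 5 remove [voind] add [muhl,lwi] -> 15 lines: stjez wcbbi yhrps jshms epww lmxz muhl lwi pyxj wifl gtspl gcu ottv ddnz xuyh
Hunk 5: at line 10 remove [gcu] add [emyqg,jwc] -> 16 lines: stjez wcbbi yhrps jshms epww lmxz muhl lwi pyxj wifl gtspl emyqg jwc ottv ddnz xuyh
Hunk 6: at line 4 remove [lmxz,muhl,lwi] add [hsq,wpo] -> 15 lines: stjez wcbbi yhrps jshms epww hsq wpo pyxj wifl gtspl emyqg jwc ottv ddnz xuyh
Hunk 7: at line 5 remove [hsq] add [pvgdb,yufrt,xvthk] -> 17 lines: stjez wcbbi yhrps jshms epww pvgdb yufrt xvthk wpo pyxj wifl gtspl emyqg jwc ottv ddnz xuyh
Final line count: 17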